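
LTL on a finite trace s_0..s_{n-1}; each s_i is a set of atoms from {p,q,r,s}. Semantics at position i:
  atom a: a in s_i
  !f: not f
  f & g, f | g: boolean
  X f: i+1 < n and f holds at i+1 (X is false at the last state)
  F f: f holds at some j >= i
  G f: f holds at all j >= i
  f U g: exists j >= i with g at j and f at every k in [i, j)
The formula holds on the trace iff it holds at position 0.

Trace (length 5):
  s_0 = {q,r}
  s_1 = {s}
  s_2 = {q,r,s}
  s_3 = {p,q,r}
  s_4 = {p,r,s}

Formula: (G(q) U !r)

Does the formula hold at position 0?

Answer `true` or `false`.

s_0={q,r}: (G(q) U !r)=False G(q)=False q=True !r=False r=True
s_1={s}: (G(q) U !r)=True G(q)=False q=False !r=True r=False
s_2={q,r,s}: (G(q) U !r)=False G(q)=False q=True !r=False r=True
s_3={p,q,r}: (G(q) U !r)=False G(q)=False q=True !r=False r=True
s_4={p,r,s}: (G(q) U !r)=False G(q)=False q=False !r=False r=True

Answer: false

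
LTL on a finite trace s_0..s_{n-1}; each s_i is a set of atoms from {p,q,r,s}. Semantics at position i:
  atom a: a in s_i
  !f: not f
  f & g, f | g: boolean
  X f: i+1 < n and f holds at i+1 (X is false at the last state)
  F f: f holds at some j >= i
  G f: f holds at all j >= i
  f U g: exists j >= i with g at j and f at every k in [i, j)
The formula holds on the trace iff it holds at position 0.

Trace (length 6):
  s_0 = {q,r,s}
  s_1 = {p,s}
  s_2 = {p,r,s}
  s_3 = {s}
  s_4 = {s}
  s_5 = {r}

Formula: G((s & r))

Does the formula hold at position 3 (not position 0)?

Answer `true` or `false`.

s_0={q,r,s}: G((s & r))=False (s & r)=True s=True r=True
s_1={p,s}: G((s & r))=False (s & r)=False s=True r=False
s_2={p,r,s}: G((s & r))=False (s & r)=True s=True r=True
s_3={s}: G((s & r))=False (s & r)=False s=True r=False
s_4={s}: G((s & r))=False (s & r)=False s=True r=False
s_5={r}: G((s & r))=False (s & r)=False s=False r=True
Evaluating at position 3: result = False

Answer: false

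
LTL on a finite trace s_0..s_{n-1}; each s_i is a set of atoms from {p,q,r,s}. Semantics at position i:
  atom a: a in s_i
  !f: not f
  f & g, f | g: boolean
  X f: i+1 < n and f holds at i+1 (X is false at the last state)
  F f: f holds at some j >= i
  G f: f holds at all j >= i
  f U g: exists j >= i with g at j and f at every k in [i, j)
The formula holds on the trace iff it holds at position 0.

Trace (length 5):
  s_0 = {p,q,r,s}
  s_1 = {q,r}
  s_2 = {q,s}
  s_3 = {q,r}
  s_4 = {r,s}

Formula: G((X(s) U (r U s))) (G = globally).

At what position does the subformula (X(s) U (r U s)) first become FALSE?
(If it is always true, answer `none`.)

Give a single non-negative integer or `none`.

s_0={p,q,r,s}: (X(s) U (r U s))=True X(s)=False s=True (r U s)=True r=True
s_1={q,r}: (X(s) U (r U s))=True X(s)=True s=False (r U s)=True r=True
s_2={q,s}: (X(s) U (r U s))=True X(s)=False s=True (r U s)=True r=False
s_3={q,r}: (X(s) U (r U s))=True X(s)=True s=False (r U s)=True r=True
s_4={r,s}: (X(s) U (r U s))=True X(s)=False s=True (r U s)=True r=True
G((X(s) U (r U s))) holds globally = True
No violation — formula holds at every position.

Answer: none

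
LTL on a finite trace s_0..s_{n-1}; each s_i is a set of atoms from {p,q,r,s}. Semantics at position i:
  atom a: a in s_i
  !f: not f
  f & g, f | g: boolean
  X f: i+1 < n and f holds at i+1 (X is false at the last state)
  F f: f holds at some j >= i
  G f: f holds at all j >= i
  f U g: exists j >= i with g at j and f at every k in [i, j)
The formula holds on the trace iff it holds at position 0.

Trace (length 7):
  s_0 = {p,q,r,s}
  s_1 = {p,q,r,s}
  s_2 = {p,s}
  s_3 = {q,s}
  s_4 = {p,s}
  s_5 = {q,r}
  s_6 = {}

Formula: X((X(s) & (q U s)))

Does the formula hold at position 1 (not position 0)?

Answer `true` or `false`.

s_0={p,q,r,s}: X((X(s) & (q U s)))=True (X(s) & (q U s))=True X(s)=True s=True (q U s)=True q=True
s_1={p,q,r,s}: X((X(s) & (q U s)))=True (X(s) & (q U s))=True X(s)=True s=True (q U s)=True q=True
s_2={p,s}: X((X(s) & (q U s)))=True (X(s) & (q U s))=True X(s)=True s=True (q U s)=True q=False
s_3={q,s}: X((X(s) & (q U s)))=False (X(s) & (q U s))=True X(s)=True s=True (q U s)=True q=True
s_4={p,s}: X((X(s) & (q U s)))=False (X(s) & (q U s))=False X(s)=False s=True (q U s)=True q=False
s_5={q,r}: X((X(s) & (q U s)))=False (X(s) & (q U s))=False X(s)=False s=False (q U s)=False q=True
s_6={}: X((X(s) & (q U s)))=False (X(s) & (q U s))=False X(s)=False s=False (q U s)=False q=False
Evaluating at position 1: result = True

Answer: true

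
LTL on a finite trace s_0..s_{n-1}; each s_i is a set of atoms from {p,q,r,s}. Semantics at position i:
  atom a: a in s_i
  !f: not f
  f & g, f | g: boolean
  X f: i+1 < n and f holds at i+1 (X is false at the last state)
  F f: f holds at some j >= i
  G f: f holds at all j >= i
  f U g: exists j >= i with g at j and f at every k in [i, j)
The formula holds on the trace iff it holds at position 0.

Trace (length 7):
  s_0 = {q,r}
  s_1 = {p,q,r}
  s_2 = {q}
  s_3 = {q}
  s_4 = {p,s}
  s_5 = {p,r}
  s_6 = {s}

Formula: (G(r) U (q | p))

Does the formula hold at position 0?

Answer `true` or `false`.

s_0={q,r}: (G(r) U (q | p))=True G(r)=False r=True (q | p)=True q=True p=False
s_1={p,q,r}: (G(r) U (q | p))=True G(r)=False r=True (q | p)=True q=True p=True
s_2={q}: (G(r) U (q | p))=True G(r)=False r=False (q | p)=True q=True p=False
s_3={q}: (G(r) U (q | p))=True G(r)=False r=False (q | p)=True q=True p=False
s_4={p,s}: (G(r) U (q | p))=True G(r)=False r=False (q | p)=True q=False p=True
s_5={p,r}: (G(r) U (q | p))=True G(r)=False r=True (q | p)=True q=False p=True
s_6={s}: (G(r) U (q | p))=False G(r)=False r=False (q | p)=False q=False p=False

Answer: true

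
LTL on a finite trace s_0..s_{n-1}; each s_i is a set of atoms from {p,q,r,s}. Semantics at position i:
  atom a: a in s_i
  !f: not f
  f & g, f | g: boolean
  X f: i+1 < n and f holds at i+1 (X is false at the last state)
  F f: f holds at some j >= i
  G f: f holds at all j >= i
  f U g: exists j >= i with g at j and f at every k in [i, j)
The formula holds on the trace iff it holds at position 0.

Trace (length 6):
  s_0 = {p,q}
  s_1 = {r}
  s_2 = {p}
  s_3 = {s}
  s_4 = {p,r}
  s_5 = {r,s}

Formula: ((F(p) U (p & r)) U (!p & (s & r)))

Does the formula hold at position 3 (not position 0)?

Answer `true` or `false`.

Answer: true

Derivation:
s_0={p,q}: ((F(p) U (p & r)) U (!p & (s & r)))=True (F(p) U (p & r))=True F(p)=True p=True (p & r)=False r=False (!p & (s & r))=False !p=False (s & r)=False s=False
s_1={r}: ((F(p) U (p & r)) U (!p & (s & r)))=True (F(p) U (p & r))=True F(p)=True p=False (p & r)=False r=True (!p & (s & r))=False !p=True (s & r)=False s=False
s_2={p}: ((F(p) U (p & r)) U (!p & (s & r)))=True (F(p) U (p & r))=True F(p)=True p=True (p & r)=False r=False (!p & (s & r))=False !p=False (s & r)=False s=False
s_3={s}: ((F(p) U (p & r)) U (!p & (s & r)))=True (F(p) U (p & r))=True F(p)=True p=False (p & r)=False r=False (!p & (s & r))=False !p=True (s & r)=False s=True
s_4={p,r}: ((F(p) U (p & r)) U (!p & (s & r)))=True (F(p) U (p & r))=True F(p)=True p=True (p & r)=True r=True (!p & (s & r))=False !p=False (s & r)=False s=False
s_5={r,s}: ((F(p) U (p & r)) U (!p & (s & r)))=True (F(p) U (p & r))=False F(p)=False p=False (p & r)=False r=True (!p & (s & r))=True !p=True (s & r)=True s=True
Evaluating at position 3: result = True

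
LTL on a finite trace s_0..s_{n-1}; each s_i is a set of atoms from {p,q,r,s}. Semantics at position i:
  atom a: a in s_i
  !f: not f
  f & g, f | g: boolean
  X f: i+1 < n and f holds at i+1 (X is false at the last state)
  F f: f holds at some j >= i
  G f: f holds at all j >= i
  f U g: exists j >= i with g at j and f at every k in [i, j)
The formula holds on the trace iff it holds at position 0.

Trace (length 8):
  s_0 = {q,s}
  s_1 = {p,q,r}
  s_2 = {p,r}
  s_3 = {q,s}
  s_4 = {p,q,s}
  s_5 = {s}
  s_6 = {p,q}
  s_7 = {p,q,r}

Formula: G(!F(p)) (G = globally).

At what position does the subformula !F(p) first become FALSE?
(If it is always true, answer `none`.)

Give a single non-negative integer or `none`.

Answer: 0

Derivation:
s_0={q,s}: !F(p)=False F(p)=True p=False
s_1={p,q,r}: !F(p)=False F(p)=True p=True
s_2={p,r}: !F(p)=False F(p)=True p=True
s_3={q,s}: !F(p)=False F(p)=True p=False
s_4={p,q,s}: !F(p)=False F(p)=True p=True
s_5={s}: !F(p)=False F(p)=True p=False
s_6={p,q}: !F(p)=False F(p)=True p=True
s_7={p,q,r}: !F(p)=False F(p)=True p=True
G(!F(p)) holds globally = False
First violation at position 0.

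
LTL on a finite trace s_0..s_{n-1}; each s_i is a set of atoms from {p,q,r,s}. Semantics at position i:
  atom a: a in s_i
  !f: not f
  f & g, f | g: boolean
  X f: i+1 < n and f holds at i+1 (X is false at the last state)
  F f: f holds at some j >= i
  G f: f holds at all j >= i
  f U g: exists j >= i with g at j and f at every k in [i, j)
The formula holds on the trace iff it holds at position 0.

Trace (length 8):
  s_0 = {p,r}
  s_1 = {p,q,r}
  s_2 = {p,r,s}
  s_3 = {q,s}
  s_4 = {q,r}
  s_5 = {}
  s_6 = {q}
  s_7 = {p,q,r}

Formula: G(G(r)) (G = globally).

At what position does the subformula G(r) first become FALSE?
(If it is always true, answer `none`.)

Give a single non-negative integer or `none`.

Answer: 0

Derivation:
s_0={p,r}: G(r)=False r=True
s_1={p,q,r}: G(r)=False r=True
s_2={p,r,s}: G(r)=False r=True
s_3={q,s}: G(r)=False r=False
s_4={q,r}: G(r)=False r=True
s_5={}: G(r)=False r=False
s_6={q}: G(r)=False r=False
s_7={p,q,r}: G(r)=True r=True
G(G(r)) holds globally = False
First violation at position 0.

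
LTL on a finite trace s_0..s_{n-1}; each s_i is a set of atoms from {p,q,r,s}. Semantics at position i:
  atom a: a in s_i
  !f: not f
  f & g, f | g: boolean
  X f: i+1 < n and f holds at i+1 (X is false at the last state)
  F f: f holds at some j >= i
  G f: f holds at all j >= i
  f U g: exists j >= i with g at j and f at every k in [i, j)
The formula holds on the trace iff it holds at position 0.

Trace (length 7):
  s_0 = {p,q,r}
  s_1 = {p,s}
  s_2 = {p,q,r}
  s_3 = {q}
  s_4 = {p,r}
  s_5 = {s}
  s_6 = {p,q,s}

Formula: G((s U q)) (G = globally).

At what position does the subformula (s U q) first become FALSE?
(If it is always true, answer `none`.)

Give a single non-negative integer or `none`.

s_0={p,q,r}: (s U q)=True s=False q=True
s_1={p,s}: (s U q)=True s=True q=False
s_2={p,q,r}: (s U q)=True s=False q=True
s_3={q}: (s U q)=True s=False q=True
s_4={p,r}: (s U q)=False s=False q=False
s_5={s}: (s U q)=True s=True q=False
s_6={p,q,s}: (s U q)=True s=True q=True
G((s U q)) holds globally = False
First violation at position 4.

Answer: 4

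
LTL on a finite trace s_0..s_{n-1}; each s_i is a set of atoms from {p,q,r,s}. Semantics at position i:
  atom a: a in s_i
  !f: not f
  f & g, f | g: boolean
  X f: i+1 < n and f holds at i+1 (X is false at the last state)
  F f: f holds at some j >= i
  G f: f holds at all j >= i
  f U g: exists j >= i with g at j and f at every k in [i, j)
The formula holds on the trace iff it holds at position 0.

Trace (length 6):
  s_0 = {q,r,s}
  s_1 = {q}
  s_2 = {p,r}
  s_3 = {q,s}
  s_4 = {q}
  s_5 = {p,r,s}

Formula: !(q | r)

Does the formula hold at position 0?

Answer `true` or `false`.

s_0={q,r,s}: !(q | r)=False (q | r)=True q=True r=True
s_1={q}: !(q | r)=False (q | r)=True q=True r=False
s_2={p,r}: !(q | r)=False (q | r)=True q=False r=True
s_3={q,s}: !(q | r)=False (q | r)=True q=True r=False
s_4={q}: !(q | r)=False (q | r)=True q=True r=False
s_5={p,r,s}: !(q | r)=False (q | r)=True q=False r=True

Answer: false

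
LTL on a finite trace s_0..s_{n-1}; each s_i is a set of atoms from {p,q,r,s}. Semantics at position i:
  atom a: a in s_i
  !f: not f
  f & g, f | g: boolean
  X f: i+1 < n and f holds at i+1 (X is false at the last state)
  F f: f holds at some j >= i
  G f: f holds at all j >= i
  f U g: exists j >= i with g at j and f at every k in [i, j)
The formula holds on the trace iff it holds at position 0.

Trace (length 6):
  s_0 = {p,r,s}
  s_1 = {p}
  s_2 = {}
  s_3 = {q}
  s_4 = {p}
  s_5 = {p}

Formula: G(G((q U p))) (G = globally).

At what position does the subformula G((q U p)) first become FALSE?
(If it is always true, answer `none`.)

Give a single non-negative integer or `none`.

Answer: 0

Derivation:
s_0={p,r,s}: G((q U p))=False (q U p)=True q=False p=True
s_1={p}: G((q U p))=False (q U p)=True q=False p=True
s_2={}: G((q U p))=False (q U p)=False q=False p=False
s_3={q}: G((q U p))=True (q U p)=True q=True p=False
s_4={p}: G((q U p))=True (q U p)=True q=False p=True
s_5={p}: G((q U p))=True (q U p)=True q=False p=True
G(G((q U p))) holds globally = False
First violation at position 0.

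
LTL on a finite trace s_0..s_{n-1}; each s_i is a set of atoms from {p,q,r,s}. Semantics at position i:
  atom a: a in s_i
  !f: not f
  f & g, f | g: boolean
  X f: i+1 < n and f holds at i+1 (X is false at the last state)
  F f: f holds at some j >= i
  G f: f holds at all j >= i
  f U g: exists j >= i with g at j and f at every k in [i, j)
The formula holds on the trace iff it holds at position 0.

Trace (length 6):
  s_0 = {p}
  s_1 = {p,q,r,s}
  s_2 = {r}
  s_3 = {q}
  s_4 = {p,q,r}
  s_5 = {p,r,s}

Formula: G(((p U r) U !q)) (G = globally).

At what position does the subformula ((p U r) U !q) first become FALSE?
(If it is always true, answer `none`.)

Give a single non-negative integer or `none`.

Answer: 3

Derivation:
s_0={p}: ((p U r) U !q)=True (p U r)=True p=True r=False !q=True q=False
s_1={p,q,r,s}: ((p U r) U !q)=True (p U r)=True p=True r=True !q=False q=True
s_2={r}: ((p U r) U !q)=True (p U r)=True p=False r=True !q=True q=False
s_3={q}: ((p U r) U !q)=False (p U r)=False p=False r=False !q=False q=True
s_4={p,q,r}: ((p U r) U !q)=True (p U r)=True p=True r=True !q=False q=True
s_5={p,r,s}: ((p U r) U !q)=True (p U r)=True p=True r=True !q=True q=False
G(((p U r) U !q)) holds globally = False
First violation at position 3.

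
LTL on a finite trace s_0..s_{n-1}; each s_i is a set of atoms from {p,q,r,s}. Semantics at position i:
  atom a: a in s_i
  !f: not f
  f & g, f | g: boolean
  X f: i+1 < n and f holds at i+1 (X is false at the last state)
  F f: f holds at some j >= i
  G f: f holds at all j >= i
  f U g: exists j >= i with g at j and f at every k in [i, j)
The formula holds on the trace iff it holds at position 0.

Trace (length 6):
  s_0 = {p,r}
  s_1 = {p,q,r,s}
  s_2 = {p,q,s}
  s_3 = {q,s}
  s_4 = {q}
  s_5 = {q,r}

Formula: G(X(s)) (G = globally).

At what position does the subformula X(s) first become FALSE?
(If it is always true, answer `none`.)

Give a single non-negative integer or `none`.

Answer: 3

Derivation:
s_0={p,r}: X(s)=True s=False
s_1={p,q,r,s}: X(s)=True s=True
s_2={p,q,s}: X(s)=True s=True
s_3={q,s}: X(s)=False s=True
s_4={q}: X(s)=False s=False
s_5={q,r}: X(s)=False s=False
G(X(s)) holds globally = False
First violation at position 3.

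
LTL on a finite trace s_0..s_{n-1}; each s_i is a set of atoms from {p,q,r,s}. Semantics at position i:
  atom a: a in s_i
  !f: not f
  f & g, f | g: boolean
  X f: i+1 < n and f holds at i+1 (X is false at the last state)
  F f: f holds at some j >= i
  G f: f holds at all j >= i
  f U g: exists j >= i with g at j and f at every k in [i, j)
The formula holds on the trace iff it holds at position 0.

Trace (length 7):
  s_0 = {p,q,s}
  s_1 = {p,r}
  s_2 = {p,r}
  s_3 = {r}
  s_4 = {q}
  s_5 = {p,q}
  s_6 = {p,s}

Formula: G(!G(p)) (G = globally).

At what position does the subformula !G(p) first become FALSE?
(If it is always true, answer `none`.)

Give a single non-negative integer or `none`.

Answer: 5

Derivation:
s_0={p,q,s}: !G(p)=True G(p)=False p=True
s_1={p,r}: !G(p)=True G(p)=False p=True
s_2={p,r}: !G(p)=True G(p)=False p=True
s_3={r}: !G(p)=True G(p)=False p=False
s_4={q}: !G(p)=True G(p)=False p=False
s_5={p,q}: !G(p)=False G(p)=True p=True
s_6={p,s}: !G(p)=False G(p)=True p=True
G(!G(p)) holds globally = False
First violation at position 5.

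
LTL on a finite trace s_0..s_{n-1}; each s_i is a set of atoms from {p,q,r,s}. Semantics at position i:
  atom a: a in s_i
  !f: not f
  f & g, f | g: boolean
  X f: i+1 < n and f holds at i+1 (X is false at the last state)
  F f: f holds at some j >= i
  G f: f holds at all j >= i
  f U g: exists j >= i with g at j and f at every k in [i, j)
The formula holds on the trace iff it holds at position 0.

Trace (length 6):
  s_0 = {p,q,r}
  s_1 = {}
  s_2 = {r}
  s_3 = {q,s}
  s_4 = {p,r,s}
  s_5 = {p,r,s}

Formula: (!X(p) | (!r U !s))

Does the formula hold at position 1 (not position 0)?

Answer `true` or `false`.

Answer: true

Derivation:
s_0={p,q,r}: (!X(p) | (!r U !s))=True !X(p)=True X(p)=False p=True (!r U !s)=True !r=False r=True !s=True s=False
s_1={}: (!X(p) | (!r U !s))=True !X(p)=True X(p)=False p=False (!r U !s)=True !r=True r=False !s=True s=False
s_2={r}: (!X(p) | (!r U !s))=True !X(p)=True X(p)=False p=False (!r U !s)=True !r=False r=True !s=True s=False
s_3={q,s}: (!X(p) | (!r U !s))=False !X(p)=False X(p)=True p=False (!r U !s)=False !r=True r=False !s=False s=True
s_4={p,r,s}: (!X(p) | (!r U !s))=False !X(p)=False X(p)=True p=True (!r U !s)=False !r=False r=True !s=False s=True
s_5={p,r,s}: (!X(p) | (!r U !s))=True !X(p)=True X(p)=False p=True (!r U !s)=False !r=False r=True !s=False s=True
Evaluating at position 1: result = True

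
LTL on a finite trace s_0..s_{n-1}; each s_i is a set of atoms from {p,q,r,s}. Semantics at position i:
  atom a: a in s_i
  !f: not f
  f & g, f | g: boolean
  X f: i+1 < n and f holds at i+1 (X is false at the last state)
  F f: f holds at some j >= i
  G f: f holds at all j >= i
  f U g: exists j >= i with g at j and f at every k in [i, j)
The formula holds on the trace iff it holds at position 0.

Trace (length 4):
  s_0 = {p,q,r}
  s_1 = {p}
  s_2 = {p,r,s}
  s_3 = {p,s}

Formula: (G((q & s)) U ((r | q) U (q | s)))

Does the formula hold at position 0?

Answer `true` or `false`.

Answer: true

Derivation:
s_0={p,q,r}: (G((q & s)) U ((r | q) U (q | s)))=True G((q & s))=False (q & s)=False q=True s=False ((r | q) U (q | s))=True (r | q)=True r=True (q | s)=True
s_1={p}: (G((q & s)) U ((r | q) U (q | s)))=False G((q & s))=False (q & s)=False q=False s=False ((r | q) U (q | s))=False (r | q)=False r=False (q | s)=False
s_2={p,r,s}: (G((q & s)) U ((r | q) U (q | s)))=True G((q & s))=False (q & s)=False q=False s=True ((r | q) U (q | s))=True (r | q)=True r=True (q | s)=True
s_3={p,s}: (G((q & s)) U ((r | q) U (q | s)))=True G((q & s))=False (q & s)=False q=False s=True ((r | q) U (q | s))=True (r | q)=False r=False (q | s)=True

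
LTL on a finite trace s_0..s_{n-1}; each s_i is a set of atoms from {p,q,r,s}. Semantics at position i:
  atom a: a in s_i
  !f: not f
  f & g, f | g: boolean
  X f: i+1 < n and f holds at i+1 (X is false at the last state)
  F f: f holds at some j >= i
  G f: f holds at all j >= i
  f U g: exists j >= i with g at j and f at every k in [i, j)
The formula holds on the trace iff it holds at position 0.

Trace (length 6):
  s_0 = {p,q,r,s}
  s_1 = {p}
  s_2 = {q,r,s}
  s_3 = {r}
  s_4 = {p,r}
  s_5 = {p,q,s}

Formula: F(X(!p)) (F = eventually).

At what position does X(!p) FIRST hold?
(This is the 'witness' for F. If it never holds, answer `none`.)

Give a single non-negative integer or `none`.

s_0={p,q,r,s}: X(!p)=False !p=False p=True
s_1={p}: X(!p)=True !p=False p=True
s_2={q,r,s}: X(!p)=True !p=True p=False
s_3={r}: X(!p)=False !p=True p=False
s_4={p,r}: X(!p)=False !p=False p=True
s_5={p,q,s}: X(!p)=False !p=False p=True
F(X(!p)) holds; first witness at position 1.

Answer: 1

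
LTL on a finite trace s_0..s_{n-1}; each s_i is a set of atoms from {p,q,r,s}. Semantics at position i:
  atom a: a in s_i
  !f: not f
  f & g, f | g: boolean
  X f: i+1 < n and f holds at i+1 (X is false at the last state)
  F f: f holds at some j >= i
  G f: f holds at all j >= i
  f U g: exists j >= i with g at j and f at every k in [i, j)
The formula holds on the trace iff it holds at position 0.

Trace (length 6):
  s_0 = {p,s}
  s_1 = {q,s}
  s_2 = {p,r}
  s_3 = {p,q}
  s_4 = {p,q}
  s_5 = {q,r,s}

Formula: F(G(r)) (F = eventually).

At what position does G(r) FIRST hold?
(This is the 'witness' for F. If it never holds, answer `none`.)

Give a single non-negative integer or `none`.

s_0={p,s}: G(r)=False r=False
s_1={q,s}: G(r)=False r=False
s_2={p,r}: G(r)=False r=True
s_3={p,q}: G(r)=False r=False
s_4={p,q}: G(r)=False r=False
s_5={q,r,s}: G(r)=True r=True
F(G(r)) holds; first witness at position 5.

Answer: 5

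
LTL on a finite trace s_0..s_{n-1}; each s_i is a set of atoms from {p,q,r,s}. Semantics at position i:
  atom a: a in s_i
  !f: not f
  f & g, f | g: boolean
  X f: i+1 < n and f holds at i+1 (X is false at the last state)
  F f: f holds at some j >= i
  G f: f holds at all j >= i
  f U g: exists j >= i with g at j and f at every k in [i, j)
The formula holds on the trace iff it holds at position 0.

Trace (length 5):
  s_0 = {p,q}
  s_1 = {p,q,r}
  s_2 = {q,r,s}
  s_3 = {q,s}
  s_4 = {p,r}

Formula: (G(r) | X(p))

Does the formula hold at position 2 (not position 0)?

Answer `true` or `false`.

Answer: false

Derivation:
s_0={p,q}: (G(r) | X(p))=True G(r)=False r=False X(p)=True p=True
s_1={p,q,r}: (G(r) | X(p))=False G(r)=False r=True X(p)=False p=True
s_2={q,r,s}: (G(r) | X(p))=False G(r)=False r=True X(p)=False p=False
s_3={q,s}: (G(r) | X(p))=True G(r)=False r=False X(p)=True p=False
s_4={p,r}: (G(r) | X(p))=True G(r)=True r=True X(p)=False p=True
Evaluating at position 2: result = False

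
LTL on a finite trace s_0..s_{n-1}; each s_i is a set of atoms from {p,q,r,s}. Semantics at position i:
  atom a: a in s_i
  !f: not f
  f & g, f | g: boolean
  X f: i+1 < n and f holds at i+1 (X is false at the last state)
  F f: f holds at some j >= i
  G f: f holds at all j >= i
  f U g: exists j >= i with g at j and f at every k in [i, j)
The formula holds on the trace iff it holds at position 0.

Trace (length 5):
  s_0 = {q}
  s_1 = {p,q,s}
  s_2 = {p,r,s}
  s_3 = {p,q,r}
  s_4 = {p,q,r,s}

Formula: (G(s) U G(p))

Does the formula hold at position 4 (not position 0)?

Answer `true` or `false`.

Answer: true

Derivation:
s_0={q}: (G(s) U G(p))=False G(s)=False s=False G(p)=False p=False
s_1={p,q,s}: (G(s) U G(p))=True G(s)=False s=True G(p)=True p=True
s_2={p,r,s}: (G(s) U G(p))=True G(s)=False s=True G(p)=True p=True
s_3={p,q,r}: (G(s) U G(p))=True G(s)=False s=False G(p)=True p=True
s_4={p,q,r,s}: (G(s) U G(p))=True G(s)=True s=True G(p)=True p=True
Evaluating at position 4: result = True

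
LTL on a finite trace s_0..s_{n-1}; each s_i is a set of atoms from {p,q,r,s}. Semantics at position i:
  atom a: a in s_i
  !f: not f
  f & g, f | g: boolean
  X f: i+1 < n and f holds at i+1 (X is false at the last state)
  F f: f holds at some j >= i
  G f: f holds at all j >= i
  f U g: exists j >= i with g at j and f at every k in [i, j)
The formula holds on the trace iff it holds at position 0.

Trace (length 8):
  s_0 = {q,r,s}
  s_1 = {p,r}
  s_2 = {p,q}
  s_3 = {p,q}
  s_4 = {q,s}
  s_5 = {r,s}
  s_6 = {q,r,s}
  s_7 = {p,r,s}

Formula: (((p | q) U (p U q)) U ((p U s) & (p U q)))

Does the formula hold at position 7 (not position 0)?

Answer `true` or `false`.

s_0={q,r,s}: (((p | q) U (p U q)) U ((p U s) & (p U q)))=True ((p | q) U (p U q))=True (p | q)=True p=False q=True (p U q)=True ((p U s) & (p U q))=True (p U s)=True s=True
s_1={p,r}: (((p | q) U (p U q)) U ((p U s) & (p U q)))=True ((p | q) U (p U q))=True (p | q)=True p=True q=False (p U q)=True ((p U s) & (p U q))=True (p U s)=True s=False
s_2={p,q}: (((p | q) U (p U q)) U ((p U s) & (p U q)))=True ((p | q) U (p U q))=True (p | q)=True p=True q=True (p U q)=True ((p U s) & (p U q))=True (p U s)=True s=False
s_3={p,q}: (((p | q) U (p U q)) U ((p U s) & (p U q)))=True ((p | q) U (p U q))=True (p | q)=True p=True q=True (p U q)=True ((p U s) & (p U q))=True (p U s)=True s=False
s_4={q,s}: (((p | q) U (p U q)) U ((p U s) & (p U q)))=True ((p | q) U (p U q))=True (p | q)=True p=False q=True (p U q)=True ((p U s) & (p U q))=True (p U s)=True s=True
s_5={r,s}: (((p | q) U (p U q)) U ((p U s) & (p U q)))=False ((p | q) U (p U q))=False (p | q)=False p=False q=False (p U q)=False ((p U s) & (p U q))=False (p U s)=True s=True
s_6={q,r,s}: (((p | q) U (p U q)) U ((p U s) & (p U q)))=True ((p | q) U (p U q))=True (p | q)=True p=False q=True (p U q)=True ((p U s) & (p U q))=True (p U s)=True s=True
s_7={p,r,s}: (((p | q) U (p U q)) U ((p U s) & (p U q)))=False ((p | q) U (p U q))=False (p | q)=True p=True q=False (p U q)=False ((p U s) & (p U q))=False (p U s)=True s=True
Evaluating at position 7: result = False

Answer: false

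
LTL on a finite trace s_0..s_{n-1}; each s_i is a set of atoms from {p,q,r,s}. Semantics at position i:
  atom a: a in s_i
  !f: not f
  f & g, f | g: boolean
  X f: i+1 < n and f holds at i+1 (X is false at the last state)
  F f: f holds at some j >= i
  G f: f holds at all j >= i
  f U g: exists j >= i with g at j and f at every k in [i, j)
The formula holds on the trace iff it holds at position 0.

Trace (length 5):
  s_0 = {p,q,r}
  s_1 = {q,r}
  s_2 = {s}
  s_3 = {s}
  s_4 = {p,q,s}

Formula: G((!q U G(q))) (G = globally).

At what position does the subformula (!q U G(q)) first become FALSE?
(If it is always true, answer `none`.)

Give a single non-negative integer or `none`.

s_0={p,q,r}: (!q U G(q))=False !q=False q=True G(q)=False
s_1={q,r}: (!q U G(q))=False !q=False q=True G(q)=False
s_2={s}: (!q U G(q))=True !q=True q=False G(q)=False
s_3={s}: (!q U G(q))=True !q=True q=False G(q)=False
s_4={p,q,s}: (!q U G(q))=True !q=False q=True G(q)=True
G((!q U G(q))) holds globally = False
First violation at position 0.

Answer: 0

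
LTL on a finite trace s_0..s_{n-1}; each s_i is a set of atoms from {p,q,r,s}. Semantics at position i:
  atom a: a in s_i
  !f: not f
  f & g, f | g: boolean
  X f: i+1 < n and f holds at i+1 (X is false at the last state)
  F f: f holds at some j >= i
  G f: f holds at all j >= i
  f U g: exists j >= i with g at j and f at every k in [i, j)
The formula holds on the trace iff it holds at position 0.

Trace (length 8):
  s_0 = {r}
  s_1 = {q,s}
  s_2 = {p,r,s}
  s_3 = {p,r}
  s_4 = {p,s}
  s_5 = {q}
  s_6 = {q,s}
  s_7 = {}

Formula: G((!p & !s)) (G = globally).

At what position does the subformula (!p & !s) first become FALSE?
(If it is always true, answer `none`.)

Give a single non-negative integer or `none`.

s_0={r}: (!p & !s)=True !p=True p=False !s=True s=False
s_1={q,s}: (!p & !s)=False !p=True p=False !s=False s=True
s_2={p,r,s}: (!p & !s)=False !p=False p=True !s=False s=True
s_3={p,r}: (!p & !s)=False !p=False p=True !s=True s=False
s_4={p,s}: (!p & !s)=False !p=False p=True !s=False s=True
s_5={q}: (!p & !s)=True !p=True p=False !s=True s=False
s_6={q,s}: (!p & !s)=False !p=True p=False !s=False s=True
s_7={}: (!p & !s)=True !p=True p=False !s=True s=False
G((!p & !s)) holds globally = False
First violation at position 1.

Answer: 1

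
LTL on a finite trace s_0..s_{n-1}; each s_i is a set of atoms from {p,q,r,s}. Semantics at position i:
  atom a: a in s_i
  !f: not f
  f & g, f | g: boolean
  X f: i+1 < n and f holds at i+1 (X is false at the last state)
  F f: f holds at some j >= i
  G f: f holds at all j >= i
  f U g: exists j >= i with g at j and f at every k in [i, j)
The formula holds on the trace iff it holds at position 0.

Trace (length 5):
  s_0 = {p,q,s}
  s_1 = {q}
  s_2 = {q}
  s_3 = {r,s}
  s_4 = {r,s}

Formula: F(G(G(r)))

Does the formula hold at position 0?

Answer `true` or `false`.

Answer: true

Derivation:
s_0={p,q,s}: F(G(G(r)))=True G(G(r))=False G(r)=False r=False
s_1={q}: F(G(G(r)))=True G(G(r))=False G(r)=False r=False
s_2={q}: F(G(G(r)))=True G(G(r))=False G(r)=False r=False
s_3={r,s}: F(G(G(r)))=True G(G(r))=True G(r)=True r=True
s_4={r,s}: F(G(G(r)))=True G(G(r))=True G(r)=True r=True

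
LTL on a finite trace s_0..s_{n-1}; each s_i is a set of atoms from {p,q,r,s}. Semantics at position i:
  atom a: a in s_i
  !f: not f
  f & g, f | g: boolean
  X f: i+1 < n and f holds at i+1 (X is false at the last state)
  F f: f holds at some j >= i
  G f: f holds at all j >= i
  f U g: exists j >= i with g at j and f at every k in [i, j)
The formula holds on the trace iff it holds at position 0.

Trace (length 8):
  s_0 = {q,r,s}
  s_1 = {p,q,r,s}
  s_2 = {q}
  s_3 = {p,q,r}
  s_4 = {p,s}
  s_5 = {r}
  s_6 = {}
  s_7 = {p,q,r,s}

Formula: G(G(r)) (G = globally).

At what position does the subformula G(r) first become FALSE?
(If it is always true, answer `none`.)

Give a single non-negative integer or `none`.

Answer: 0

Derivation:
s_0={q,r,s}: G(r)=False r=True
s_1={p,q,r,s}: G(r)=False r=True
s_2={q}: G(r)=False r=False
s_3={p,q,r}: G(r)=False r=True
s_4={p,s}: G(r)=False r=False
s_5={r}: G(r)=False r=True
s_6={}: G(r)=False r=False
s_7={p,q,r,s}: G(r)=True r=True
G(G(r)) holds globally = False
First violation at position 0.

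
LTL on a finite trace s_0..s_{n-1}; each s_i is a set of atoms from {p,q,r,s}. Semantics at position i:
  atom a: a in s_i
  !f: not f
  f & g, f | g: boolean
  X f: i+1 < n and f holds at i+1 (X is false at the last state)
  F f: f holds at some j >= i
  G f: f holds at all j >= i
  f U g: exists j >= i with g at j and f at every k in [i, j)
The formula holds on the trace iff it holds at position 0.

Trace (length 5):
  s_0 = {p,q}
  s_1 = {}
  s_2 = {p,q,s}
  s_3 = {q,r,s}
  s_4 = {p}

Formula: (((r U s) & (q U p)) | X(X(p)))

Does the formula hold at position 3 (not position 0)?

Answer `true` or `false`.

Answer: true

Derivation:
s_0={p,q}: (((r U s) & (q U p)) | X(X(p)))=True ((r U s) & (q U p))=False (r U s)=False r=False s=False (q U p)=True q=True p=True X(X(p))=True X(p)=False
s_1={}: (((r U s) & (q U p)) | X(X(p)))=False ((r U s) & (q U p))=False (r U s)=False r=False s=False (q U p)=False q=False p=False X(X(p))=False X(p)=True
s_2={p,q,s}: (((r U s) & (q U p)) | X(X(p)))=True ((r U s) & (q U p))=True (r U s)=True r=False s=True (q U p)=True q=True p=True X(X(p))=True X(p)=False
s_3={q,r,s}: (((r U s) & (q U p)) | X(X(p)))=True ((r U s) & (q U p))=True (r U s)=True r=True s=True (q U p)=True q=True p=False X(X(p))=False X(p)=True
s_4={p}: (((r U s) & (q U p)) | X(X(p)))=False ((r U s) & (q U p))=False (r U s)=False r=False s=False (q U p)=True q=False p=True X(X(p))=False X(p)=False
Evaluating at position 3: result = True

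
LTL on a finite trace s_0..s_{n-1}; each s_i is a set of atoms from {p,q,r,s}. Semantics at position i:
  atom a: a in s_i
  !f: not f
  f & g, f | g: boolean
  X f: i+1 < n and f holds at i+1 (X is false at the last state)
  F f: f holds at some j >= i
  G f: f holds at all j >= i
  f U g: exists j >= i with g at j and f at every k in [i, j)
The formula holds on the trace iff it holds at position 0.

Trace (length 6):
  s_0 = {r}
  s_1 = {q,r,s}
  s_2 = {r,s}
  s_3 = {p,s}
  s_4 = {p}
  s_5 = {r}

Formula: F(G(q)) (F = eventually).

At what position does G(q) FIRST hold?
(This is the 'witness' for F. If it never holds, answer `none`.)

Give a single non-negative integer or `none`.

s_0={r}: G(q)=False q=False
s_1={q,r,s}: G(q)=False q=True
s_2={r,s}: G(q)=False q=False
s_3={p,s}: G(q)=False q=False
s_4={p}: G(q)=False q=False
s_5={r}: G(q)=False q=False
F(G(q)) does not hold (no witness exists).

Answer: none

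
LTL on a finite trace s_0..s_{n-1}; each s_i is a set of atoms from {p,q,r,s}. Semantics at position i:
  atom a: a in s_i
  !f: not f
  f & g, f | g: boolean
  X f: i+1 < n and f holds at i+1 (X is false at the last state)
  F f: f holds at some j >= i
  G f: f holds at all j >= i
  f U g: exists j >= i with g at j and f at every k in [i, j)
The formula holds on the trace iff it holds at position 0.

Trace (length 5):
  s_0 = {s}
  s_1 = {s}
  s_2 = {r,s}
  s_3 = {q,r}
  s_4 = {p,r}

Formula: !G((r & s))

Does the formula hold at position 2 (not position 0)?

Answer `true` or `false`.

s_0={s}: !G((r & s))=True G((r & s))=False (r & s)=False r=False s=True
s_1={s}: !G((r & s))=True G((r & s))=False (r & s)=False r=False s=True
s_2={r,s}: !G((r & s))=True G((r & s))=False (r & s)=True r=True s=True
s_3={q,r}: !G((r & s))=True G((r & s))=False (r & s)=False r=True s=False
s_4={p,r}: !G((r & s))=True G((r & s))=False (r & s)=False r=True s=False
Evaluating at position 2: result = True

Answer: true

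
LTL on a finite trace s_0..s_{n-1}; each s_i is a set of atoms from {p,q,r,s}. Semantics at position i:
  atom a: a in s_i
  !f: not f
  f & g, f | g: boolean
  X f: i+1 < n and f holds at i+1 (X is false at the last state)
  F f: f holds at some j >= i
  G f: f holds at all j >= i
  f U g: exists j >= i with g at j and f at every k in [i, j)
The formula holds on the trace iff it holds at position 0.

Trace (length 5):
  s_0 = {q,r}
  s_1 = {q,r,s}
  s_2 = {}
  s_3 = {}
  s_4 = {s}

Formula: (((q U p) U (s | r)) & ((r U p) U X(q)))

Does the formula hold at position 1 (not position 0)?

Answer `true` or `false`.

Answer: false

Derivation:
s_0={q,r}: (((q U p) U (s | r)) & ((r U p) U X(q)))=True ((q U p) U (s | r))=True (q U p)=False q=True p=False (s | r)=True s=False r=True ((r U p) U X(q))=True (r U p)=False X(q)=True
s_1={q,r,s}: (((q U p) U (s | r)) & ((r U p) U X(q)))=False ((q U p) U (s | r))=True (q U p)=False q=True p=False (s | r)=True s=True r=True ((r U p) U X(q))=False (r U p)=False X(q)=False
s_2={}: (((q U p) U (s | r)) & ((r U p) U X(q)))=False ((q U p) U (s | r))=False (q U p)=False q=False p=False (s | r)=False s=False r=False ((r U p) U X(q))=False (r U p)=False X(q)=False
s_3={}: (((q U p) U (s | r)) & ((r U p) U X(q)))=False ((q U p) U (s | r))=False (q U p)=False q=False p=False (s | r)=False s=False r=False ((r U p) U X(q))=False (r U p)=False X(q)=False
s_4={s}: (((q U p) U (s | r)) & ((r U p) U X(q)))=False ((q U p) U (s | r))=True (q U p)=False q=False p=False (s | r)=True s=True r=False ((r U p) U X(q))=False (r U p)=False X(q)=False
Evaluating at position 1: result = False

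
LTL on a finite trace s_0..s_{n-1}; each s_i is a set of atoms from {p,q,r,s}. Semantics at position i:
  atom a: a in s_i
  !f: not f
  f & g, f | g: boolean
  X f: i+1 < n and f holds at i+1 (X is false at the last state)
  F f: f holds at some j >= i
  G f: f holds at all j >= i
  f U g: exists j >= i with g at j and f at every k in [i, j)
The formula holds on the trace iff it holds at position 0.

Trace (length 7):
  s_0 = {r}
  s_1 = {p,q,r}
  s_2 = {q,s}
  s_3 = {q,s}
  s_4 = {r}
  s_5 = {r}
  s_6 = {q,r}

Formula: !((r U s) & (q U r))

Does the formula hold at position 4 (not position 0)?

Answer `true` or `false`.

s_0={r}: !((r U s) & (q U r))=False ((r U s) & (q U r))=True (r U s)=True r=True s=False (q U r)=True q=False
s_1={p,q,r}: !((r U s) & (q U r))=False ((r U s) & (q U r))=True (r U s)=True r=True s=False (q U r)=True q=True
s_2={q,s}: !((r U s) & (q U r))=False ((r U s) & (q U r))=True (r U s)=True r=False s=True (q U r)=True q=True
s_3={q,s}: !((r U s) & (q U r))=False ((r U s) & (q U r))=True (r U s)=True r=False s=True (q U r)=True q=True
s_4={r}: !((r U s) & (q U r))=True ((r U s) & (q U r))=False (r U s)=False r=True s=False (q U r)=True q=False
s_5={r}: !((r U s) & (q U r))=True ((r U s) & (q U r))=False (r U s)=False r=True s=False (q U r)=True q=False
s_6={q,r}: !((r U s) & (q U r))=True ((r U s) & (q U r))=False (r U s)=False r=True s=False (q U r)=True q=True
Evaluating at position 4: result = True

Answer: true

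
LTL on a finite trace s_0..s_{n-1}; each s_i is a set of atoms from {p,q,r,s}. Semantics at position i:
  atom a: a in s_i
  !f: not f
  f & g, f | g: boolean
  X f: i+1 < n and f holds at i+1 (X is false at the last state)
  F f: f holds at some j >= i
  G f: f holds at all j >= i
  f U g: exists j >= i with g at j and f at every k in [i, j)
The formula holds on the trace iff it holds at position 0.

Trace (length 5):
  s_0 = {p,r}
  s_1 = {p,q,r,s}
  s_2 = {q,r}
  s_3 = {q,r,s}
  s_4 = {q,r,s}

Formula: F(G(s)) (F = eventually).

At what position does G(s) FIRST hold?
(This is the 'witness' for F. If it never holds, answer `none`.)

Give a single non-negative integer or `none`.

s_0={p,r}: G(s)=False s=False
s_1={p,q,r,s}: G(s)=False s=True
s_2={q,r}: G(s)=False s=False
s_3={q,r,s}: G(s)=True s=True
s_4={q,r,s}: G(s)=True s=True
F(G(s)) holds; first witness at position 3.

Answer: 3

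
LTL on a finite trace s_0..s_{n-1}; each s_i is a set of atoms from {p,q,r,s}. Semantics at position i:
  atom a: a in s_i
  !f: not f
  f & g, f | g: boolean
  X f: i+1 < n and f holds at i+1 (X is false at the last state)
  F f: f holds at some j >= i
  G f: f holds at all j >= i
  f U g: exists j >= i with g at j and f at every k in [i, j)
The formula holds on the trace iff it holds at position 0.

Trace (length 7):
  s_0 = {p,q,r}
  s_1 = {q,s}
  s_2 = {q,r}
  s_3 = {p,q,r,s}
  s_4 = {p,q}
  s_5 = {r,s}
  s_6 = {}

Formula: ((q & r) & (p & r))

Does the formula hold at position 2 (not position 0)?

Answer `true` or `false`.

s_0={p,q,r}: ((q & r) & (p & r))=True (q & r)=True q=True r=True (p & r)=True p=True
s_1={q,s}: ((q & r) & (p & r))=False (q & r)=False q=True r=False (p & r)=False p=False
s_2={q,r}: ((q & r) & (p & r))=False (q & r)=True q=True r=True (p & r)=False p=False
s_3={p,q,r,s}: ((q & r) & (p & r))=True (q & r)=True q=True r=True (p & r)=True p=True
s_4={p,q}: ((q & r) & (p & r))=False (q & r)=False q=True r=False (p & r)=False p=True
s_5={r,s}: ((q & r) & (p & r))=False (q & r)=False q=False r=True (p & r)=False p=False
s_6={}: ((q & r) & (p & r))=False (q & r)=False q=False r=False (p & r)=False p=False
Evaluating at position 2: result = False

Answer: false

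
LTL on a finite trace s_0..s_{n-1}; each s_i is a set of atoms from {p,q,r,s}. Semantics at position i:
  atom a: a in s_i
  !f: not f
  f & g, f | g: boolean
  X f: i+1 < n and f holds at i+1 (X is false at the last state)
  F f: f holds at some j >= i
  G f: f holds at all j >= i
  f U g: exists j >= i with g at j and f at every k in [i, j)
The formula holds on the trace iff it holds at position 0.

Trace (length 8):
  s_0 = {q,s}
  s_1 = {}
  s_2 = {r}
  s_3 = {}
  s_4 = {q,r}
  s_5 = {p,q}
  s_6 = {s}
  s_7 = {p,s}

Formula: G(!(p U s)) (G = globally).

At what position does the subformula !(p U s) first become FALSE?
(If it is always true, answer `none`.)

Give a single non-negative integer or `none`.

s_0={q,s}: !(p U s)=False (p U s)=True p=False s=True
s_1={}: !(p U s)=True (p U s)=False p=False s=False
s_2={r}: !(p U s)=True (p U s)=False p=False s=False
s_3={}: !(p U s)=True (p U s)=False p=False s=False
s_4={q,r}: !(p U s)=True (p U s)=False p=False s=False
s_5={p,q}: !(p U s)=False (p U s)=True p=True s=False
s_6={s}: !(p U s)=False (p U s)=True p=False s=True
s_7={p,s}: !(p U s)=False (p U s)=True p=True s=True
G(!(p U s)) holds globally = False
First violation at position 0.

Answer: 0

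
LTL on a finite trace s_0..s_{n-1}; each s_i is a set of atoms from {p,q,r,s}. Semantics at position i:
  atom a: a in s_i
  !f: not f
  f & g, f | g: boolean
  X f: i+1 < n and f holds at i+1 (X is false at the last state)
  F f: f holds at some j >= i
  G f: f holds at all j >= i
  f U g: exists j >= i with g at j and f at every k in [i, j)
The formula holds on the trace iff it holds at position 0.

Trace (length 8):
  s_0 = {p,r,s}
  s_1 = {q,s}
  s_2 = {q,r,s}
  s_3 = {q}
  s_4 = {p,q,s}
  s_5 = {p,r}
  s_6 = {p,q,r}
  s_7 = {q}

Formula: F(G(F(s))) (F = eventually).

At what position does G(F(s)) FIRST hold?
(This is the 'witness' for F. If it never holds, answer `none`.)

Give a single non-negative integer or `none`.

s_0={p,r,s}: G(F(s))=False F(s)=True s=True
s_1={q,s}: G(F(s))=False F(s)=True s=True
s_2={q,r,s}: G(F(s))=False F(s)=True s=True
s_3={q}: G(F(s))=False F(s)=True s=False
s_4={p,q,s}: G(F(s))=False F(s)=True s=True
s_5={p,r}: G(F(s))=False F(s)=False s=False
s_6={p,q,r}: G(F(s))=False F(s)=False s=False
s_7={q}: G(F(s))=False F(s)=False s=False
F(G(F(s))) does not hold (no witness exists).

Answer: none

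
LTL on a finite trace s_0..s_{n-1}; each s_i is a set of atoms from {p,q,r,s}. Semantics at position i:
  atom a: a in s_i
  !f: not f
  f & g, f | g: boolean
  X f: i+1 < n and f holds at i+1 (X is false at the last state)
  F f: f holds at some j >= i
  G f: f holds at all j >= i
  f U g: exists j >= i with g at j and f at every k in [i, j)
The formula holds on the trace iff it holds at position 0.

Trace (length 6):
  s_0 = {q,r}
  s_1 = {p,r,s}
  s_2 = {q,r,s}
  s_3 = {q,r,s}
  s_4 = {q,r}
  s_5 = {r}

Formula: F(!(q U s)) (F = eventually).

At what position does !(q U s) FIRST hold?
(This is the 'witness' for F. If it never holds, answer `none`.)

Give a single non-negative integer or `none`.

Answer: 4

Derivation:
s_0={q,r}: !(q U s)=False (q U s)=True q=True s=False
s_1={p,r,s}: !(q U s)=False (q U s)=True q=False s=True
s_2={q,r,s}: !(q U s)=False (q U s)=True q=True s=True
s_3={q,r,s}: !(q U s)=False (q U s)=True q=True s=True
s_4={q,r}: !(q U s)=True (q U s)=False q=True s=False
s_5={r}: !(q U s)=True (q U s)=False q=False s=False
F(!(q U s)) holds; first witness at position 4.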